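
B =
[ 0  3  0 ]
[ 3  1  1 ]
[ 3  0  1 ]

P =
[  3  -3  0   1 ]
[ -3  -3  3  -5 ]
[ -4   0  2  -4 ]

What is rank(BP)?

First compute BP:
[[ -9,  -9,   9, -15],
 [  2, -12,   5,  -6],
 [  5,  -9,   2,  -1]]
Now row reduce the product.
R2 ← R2 + (2/9)·R1: [0, -14, 7, -28/3]
R3 ← R3 + (5/9)·R1: [0, -14, 7, -28/3]
R3 ← R3 − R2: [0, 0, 0, 0]
2 nonzero rows, so rank(BP) = 2.

2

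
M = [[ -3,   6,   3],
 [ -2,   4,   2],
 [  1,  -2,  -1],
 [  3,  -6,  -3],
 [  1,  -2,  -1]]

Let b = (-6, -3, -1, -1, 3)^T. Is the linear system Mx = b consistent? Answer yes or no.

Row reduce the augmented matrix [M | b].
R2 ← R2 − (2/3)·R1: [0, 0, 0, 1]
R3 ← R3 + (1/3)·R1: [0, 0, 0, -3]
R4 ← R4 + R1: [0, 0, 0, -7]
R5 ← R5 + (1/3)·R1: [0, 0, 0, 1]
R3 ← R3 + (3)·R2: [0, 0, 0, 0]
R4 ← R4 + (7)·R2: [0, 0, 0, 0]
R5 ← R5 − R2: [0, 0, 0, 0]
The echelon form has 2 nonzero rows; the last pivot sits in the augmented column, so rank(M) = 1 but rank([M|b]) = 2.
Since the ranks differ, the system is inconsistent.

no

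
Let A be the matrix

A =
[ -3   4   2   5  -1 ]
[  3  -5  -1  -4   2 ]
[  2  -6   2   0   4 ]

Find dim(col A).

Row reduce to echelon form.
R2 ← R2 + R1: [0, -1, 1, 1, 1]
R3 ← R3 + (2/3)·R1: [0, -10/3, 10/3, 10/3, 10/3]
R3 ← R3 − (10/3)·R2: [0, 0, 0, 0, 0]
Echelon form has 2 nonzero rows, so rank(A) = 2.
The column space has dimension equal to the rank: 2.

2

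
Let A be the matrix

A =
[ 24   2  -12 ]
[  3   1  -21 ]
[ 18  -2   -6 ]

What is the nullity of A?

Row reduce to echelon form.
R2 ← R2 − (1/8)·R1: [0, 3/4, -39/2]
R3 ← R3 − (3/4)·R1: [0, -7/2, 3]
R3 ← R3 + (14/3)·R2: [0, 0, -88]
3 nonzero rows, so rank(A) = 3.
A has 3 columns; by rank–nullity, nullity = 3 − 3 = 0.

0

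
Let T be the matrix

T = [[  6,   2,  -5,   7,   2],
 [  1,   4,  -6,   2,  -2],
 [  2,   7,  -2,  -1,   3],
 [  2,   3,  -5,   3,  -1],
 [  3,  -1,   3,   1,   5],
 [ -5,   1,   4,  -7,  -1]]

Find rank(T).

4

Row reduce to echelon form.
R2 ← R2 − (1/6)·R1: [0, 11/3, -31/6, 5/6, -7/3]
R3 ← R3 − (1/3)·R1: [0, 19/3, -1/3, -10/3, 7/3]
R4 ← R4 − (1/3)·R1: [0, 7/3, -10/3, 2/3, -5/3]
R5 ← R5 − (1/2)·R1: [0, -2, 11/2, -5/2, 4]
R6 ← R6 + (5/6)·R1: [0, 8/3, -1/6, -7/6, 2/3]
R3 ← R3 − (19/11)·R2: [0, 0, 189/22, -105/22, 70/11]
R4 ← R4 − (7/11)·R2: [0, 0, -1/22, 3/22, -2/11]
R5 ← R5 + (6/11)·R2: [0, 0, 59/22, -45/22, 30/11]
R6 ← R6 − (8/11)·R2: [0, 0, 79/22, -39/22, 26/11]
R4 ← R4 + (1/189)·R3: [0, 0, 0, 1/9, -4/27]
R5 ← R5 − (59/189)·R3: [0, 0, 0, -5/9, 20/27]
R6 ← R6 − (79/189)·R3: [0, 0, 0, 2/9, -8/27]
R5 ← R5 + (5)·R4: [0, 0, 0, 0, 0]
R6 ← R6 − (2)·R4: [0, 0, 0, 0, 0]
Echelon form has 4 nonzero rows, so rank(T) = 4.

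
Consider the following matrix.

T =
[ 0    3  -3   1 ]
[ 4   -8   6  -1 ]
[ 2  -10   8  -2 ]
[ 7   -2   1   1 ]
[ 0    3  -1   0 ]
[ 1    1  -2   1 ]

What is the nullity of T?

1

Row reduce to echelon form.
Swap R1 ↔ R2
R3 ← R3 − (1/2)·R1: [0, -6, 5, -3/2]
R4 ← R4 − (7/4)·R1: [0, 12, -19/2, 11/4]
R6 ← R6 − (1/4)·R1: [0, 3, -7/2, 5/4]
R3 ← R3 + (2)·R2: [0, 0, -1, 1/2]
R4 ← R4 − (4)·R2: [0, 0, 5/2, -5/4]
R5 ← R5 − R2: [0, 0, 2, -1]
R6 ← R6 − R2: [0, 0, -1/2, 1/4]
R4 ← R4 + (5/2)·R3: [0, 0, 0, 0]
R5 ← R5 + (2)·R3: [0, 0, 0, 0]
R6 ← R6 − (1/2)·R3: [0, 0, 0, 0]
3 nonzero rows, so rank(T) = 3.
T has 4 columns; by rank–nullity, nullity = 4 − 3 = 1.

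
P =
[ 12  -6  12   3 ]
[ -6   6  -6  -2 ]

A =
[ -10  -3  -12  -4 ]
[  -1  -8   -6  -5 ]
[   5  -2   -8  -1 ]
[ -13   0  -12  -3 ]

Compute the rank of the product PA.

2

First compute PA:
[[-93, -12, -240, -39],
 [ 50, -18, 108,   6]]
Now row reduce the product.
R2 ← R2 + (50/93)·R1: [0, -758/31, -652/31, -464/31]
2 nonzero rows, so rank(PA) = 2.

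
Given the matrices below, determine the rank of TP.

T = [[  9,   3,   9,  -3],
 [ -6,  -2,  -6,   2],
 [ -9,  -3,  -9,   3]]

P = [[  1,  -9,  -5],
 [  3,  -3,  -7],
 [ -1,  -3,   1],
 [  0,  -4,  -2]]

First compute TP:
[[  9, -105, -51],
 [ -6,  70,  34],
 [ -9, 105,  51]]
Now row reduce the product.
R2 ← R2 + (2/3)·R1: [0, 0, 0]
R3 ← R3 + R1: [0, 0, 0]
1 nonzero row, so rank(TP) = 1.

1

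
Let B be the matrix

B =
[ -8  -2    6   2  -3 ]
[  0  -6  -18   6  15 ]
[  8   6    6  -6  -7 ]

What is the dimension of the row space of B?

Row reduce to echelon form.
R3 ← R3 + R1: [0, 4, 12, -4, -10]
R3 ← R3 + (2/3)·R2: [0, 0, 0, 0, 0]
Echelon form has 2 nonzero rows, so rank(B) = 2.
The row space has dimension equal to the rank: 2.

2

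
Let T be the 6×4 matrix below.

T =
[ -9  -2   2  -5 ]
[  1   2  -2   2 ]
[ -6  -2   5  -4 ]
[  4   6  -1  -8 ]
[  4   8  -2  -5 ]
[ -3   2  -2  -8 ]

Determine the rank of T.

4

Row reduce to echelon form.
R2 ← R2 + (1/9)·R1: [0, 16/9, -16/9, 13/9]
R3 ← R3 − (2/3)·R1: [0, -2/3, 11/3, -2/3]
R4 ← R4 + (4/9)·R1: [0, 46/9, -1/9, -92/9]
R5 ← R5 + (4/9)·R1: [0, 64/9, -10/9, -65/9]
R6 ← R6 − (1/3)·R1: [0, 8/3, -8/3, -19/3]
R3 ← R3 + (3/8)·R2: [0, 0, 3, -1/8]
R4 ← R4 − (23/8)·R2: [0, 0, 5, -115/8]
R5 ← R5 − (4)·R2: [0, 0, 6, -13]
R6 ← R6 − (3/2)·R2: [0, 0, 0, -17/2]
R4 ← R4 − (5/3)·R3: [0, 0, 0, -85/6]
R5 ← R5 − (2)·R3: [0, 0, 0, -51/4]
R5 ← R5 − (9/10)·R4: [0, 0, 0, 0]
R6 ← R6 − (3/5)·R4: [0, 0, 0, 0]
Echelon form has 4 nonzero rows, so rank(T) = 4.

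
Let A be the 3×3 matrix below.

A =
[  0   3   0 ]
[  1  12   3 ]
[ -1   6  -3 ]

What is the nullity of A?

Row reduce to echelon form.
Swap R1 ↔ R2
R3 ← R3 + R1: [0, 18, 0]
R3 ← R3 − (6)·R2: [0, 0, 0]
2 nonzero rows, so rank(A) = 2.
A has 3 columns; by rank–nullity, nullity = 3 − 2 = 1.

1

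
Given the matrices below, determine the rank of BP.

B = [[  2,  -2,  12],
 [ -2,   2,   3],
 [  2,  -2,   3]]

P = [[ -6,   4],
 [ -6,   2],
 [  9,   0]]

First compute BP:
[[108,   4],
 [ 27,  -4],
 [ 27,   4]]
Now row reduce the product.
R2 ← R2 − (1/4)·R1: [0, -5]
R3 ← R3 − (1/4)·R1: [0, 3]
R3 ← R3 + (3/5)·R2: [0, 0]
2 nonzero rows, so rank(BP) = 2.

2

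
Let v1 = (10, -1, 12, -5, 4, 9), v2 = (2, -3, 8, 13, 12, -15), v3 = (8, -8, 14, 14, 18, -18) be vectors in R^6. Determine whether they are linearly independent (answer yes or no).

Form the matrix with these vectors as rows and row reduce.
R2 ← R2 − (1/5)·R1: [0, -14/5, 28/5, 14, 56/5, -84/5]
R3 ← R3 − (4/5)·R1: [0, -36/5, 22/5, 18, 74/5, -126/5]
R3 ← R3 − (18/7)·R2: [0, 0, -10, -18, -14, 18]
3 nonzero rows, so the 3 vectors span a space of dimension 3.
Since 3 = 3, the vectors are linearly independent.

yes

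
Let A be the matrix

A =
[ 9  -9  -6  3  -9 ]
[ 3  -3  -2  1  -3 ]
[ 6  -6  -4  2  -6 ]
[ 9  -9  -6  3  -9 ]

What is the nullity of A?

Row reduce to echelon form.
R2 ← R2 − (1/3)·R1: [0, 0, 0, 0, 0]
R3 ← R3 − (2/3)·R1: [0, 0, 0, 0, 0]
R4 ← R4 − R1: [0, 0, 0, 0, 0]
1 nonzero row, so rank(A) = 1.
A has 5 columns; by rank–nullity, nullity = 5 − 1 = 4.

4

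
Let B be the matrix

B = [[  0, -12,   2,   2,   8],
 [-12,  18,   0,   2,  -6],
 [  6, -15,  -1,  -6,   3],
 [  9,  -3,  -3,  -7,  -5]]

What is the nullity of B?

2

Row reduce to echelon form.
Swap R1 ↔ R2
R3 ← R3 + (1/2)·R1: [0, -6, -1, -5, 0]
R4 ← R4 + (3/4)·R1: [0, 21/2, -3, -11/2, -19/2]
R3 ← R3 − (1/2)·R2: [0, 0, -2, -6, -4]
R4 ← R4 + (7/8)·R2: [0, 0, -5/4, -15/4, -5/2]
R4 ← R4 − (5/8)·R3: [0, 0, 0, 0, 0]
3 nonzero rows, so rank(B) = 3.
B has 5 columns; by rank–nullity, nullity = 5 − 3 = 2.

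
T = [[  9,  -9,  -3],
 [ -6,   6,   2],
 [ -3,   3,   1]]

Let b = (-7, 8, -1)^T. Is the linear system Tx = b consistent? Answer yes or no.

no

Row reduce the augmented matrix [T | b].
R2 ← R2 + (2/3)·R1: [0, 0, 0, 10/3]
R3 ← R3 + (1/3)·R1: [0, 0, 0, -10/3]
R3 ← R3 + R2: [0, 0, 0, 0]
The echelon form has 2 nonzero rows; the last pivot sits in the augmented column, so rank(T) = 1 but rank([T|b]) = 2.
Since the ranks differ, the system is inconsistent.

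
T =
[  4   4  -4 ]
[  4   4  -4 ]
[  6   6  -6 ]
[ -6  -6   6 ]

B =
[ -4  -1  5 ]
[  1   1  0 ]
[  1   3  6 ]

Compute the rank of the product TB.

First compute TB:
[[-16, -12,  -4],
 [-16, -12,  -4],
 [-24, -18,  -6],
 [ 24,  18,   6]]
Now row reduce the product.
R2 ← R2 − R1: [0, 0, 0]
R3 ← R3 − (3/2)·R1: [0, 0, 0]
R4 ← R4 + (3/2)·R1: [0, 0, 0]
1 nonzero row, so rank(TB) = 1.

1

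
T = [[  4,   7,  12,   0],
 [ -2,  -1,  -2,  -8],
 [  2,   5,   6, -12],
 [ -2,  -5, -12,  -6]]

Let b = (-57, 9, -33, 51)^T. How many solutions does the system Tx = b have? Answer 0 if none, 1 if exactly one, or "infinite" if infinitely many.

infinite

Row reduce the augmented matrix [T | b].
R2 ← R2 + (1/2)·R1: [0, 5/2, 4, -8, -39/2]
R3 ← R3 − (1/2)·R1: [0, 3/2, 0, -12, -9/2]
R4 ← R4 + (1/2)·R1: [0, -3/2, -6, -6, 45/2]
R3 ← R3 − (3/5)·R2: [0, 0, -12/5, -36/5, 36/5]
R4 ← R4 + (3/5)·R2: [0, 0, -18/5, -54/5, 54/5]
R4 ← R4 − (3/2)·R3: [0, 0, 0, 0, 0]
The echelon form has 3 nonzero rows, and every pivot lies in the first 4 columns, so rank(T) = rank([T|b]) = 3.
The system is consistent.
rank = 3 < 4 unknowns, so there are infinitely many solutions.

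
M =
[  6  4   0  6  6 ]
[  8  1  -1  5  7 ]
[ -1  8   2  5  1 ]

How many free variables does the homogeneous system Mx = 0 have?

3

Row reduce to echelon form.
R2 ← R2 − (4/3)·R1: [0, -13/3, -1, -3, -1]
R3 ← R3 + (1/6)·R1: [0, 26/3, 2, 6, 2]
R3 ← R3 + (2)·R2: [0, 0, 0, 0, 0]
2 nonzero rows, so rank(M) = 2.
M has 5 columns; by rank–nullity, nullity = 5 − 2 = 3.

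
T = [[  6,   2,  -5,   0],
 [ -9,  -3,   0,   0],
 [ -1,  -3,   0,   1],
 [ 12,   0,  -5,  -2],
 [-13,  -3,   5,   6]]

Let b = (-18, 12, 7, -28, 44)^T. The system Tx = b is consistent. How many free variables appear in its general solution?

0

Row reduce the augmented matrix [T | b].
R2 ← R2 + (3/2)·R1: [0, 0, -15/2, 0, -15]
R3 ← R3 + (1/6)·R1: [0, -8/3, -5/6, 1, 4]
R4 ← R4 − (2)·R1: [0, -4, 5, -2, 8]
R5 ← R5 + (13/6)·R1: [0, 4/3, -35/6, 6, 5]
Swap R2 ↔ R3
R4 ← R4 − (3/2)·R2: [0, 0, 25/4, -7/2, 2]
R5 ← R5 + (1/2)·R2: [0, 0, -25/4, 13/2, 7]
R4 ← R4 + (5/6)·R3: [0, 0, 0, -7/2, -21/2]
R5 ← R5 − (5/6)·R3: [0, 0, 0, 13/2, 39/2]
R5 ← R5 + (13/7)·R4: [0, 0, 0, 0, 0]
The echelon form has 4 nonzero rows, and every pivot lies in the first 4 columns, so rank(T) = rank([T|b]) = 4.
The system is consistent.
Free variables = (unknowns) − (rank) = 4 − 4 = 0.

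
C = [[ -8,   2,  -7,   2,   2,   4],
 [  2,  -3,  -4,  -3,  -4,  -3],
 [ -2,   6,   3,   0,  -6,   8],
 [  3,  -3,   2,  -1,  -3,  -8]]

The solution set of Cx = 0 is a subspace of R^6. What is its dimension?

2

Row reduce to echelon form.
R2 ← R2 + (1/4)·R1: [0, -5/2, -23/4, -5/2, -7/2, -2]
R3 ← R3 − (1/4)·R1: [0, 11/2, 19/4, -1/2, -13/2, 7]
R4 ← R4 + (3/8)·R1: [0, -9/4, -5/8, -1/4, -9/4, -13/2]
R3 ← R3 + (11/5)·R2: [0, 0, -79/10, -6, -71/5, 13/5]
R4 ← R4 − (9/10)·R2: [0, 0, 91/20, 2, 9/10, -47/10]
R4 ← R4 + (91/158)·R3: [0, 0, 0, -115/79, -575/79, -253/79]
4 nonzero rows, so rank(C) = 4.
C has 6 columns; by rank–nullity, nullity = 6 − 4 = 2.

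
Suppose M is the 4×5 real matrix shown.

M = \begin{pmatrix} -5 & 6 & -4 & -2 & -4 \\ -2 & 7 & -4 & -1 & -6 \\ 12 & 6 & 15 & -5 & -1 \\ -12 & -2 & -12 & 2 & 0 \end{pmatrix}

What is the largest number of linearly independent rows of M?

Row reduce to echelon form.
R2 ← R2 − (2/5)·R1: [0, 23/5, -12/5, -1/5, -22/5]
R3 ← R3 + (12/5)·R1: [0, 102/5, 27/5, -49/5, -53/5]
R4 ← R4 − (12/5)·R1: [0, -82/5, -12/5, 34/5, 48/5]
R3 ← R3 − (102/23)·R2: [0, 0, 369/23, -205/23, 205/23]
R4 ← R4 + (82/23)·R2: [0, 0, -252/23, 140/23, -140/23]
R4 ← R4 + (28/41)·R3: [0, 0, 0, 0, 0]
Echelon form has 3 nonzero rows, so rank(M) = 3.
The rank gives the maximum number of linearly independent rows: 3.

3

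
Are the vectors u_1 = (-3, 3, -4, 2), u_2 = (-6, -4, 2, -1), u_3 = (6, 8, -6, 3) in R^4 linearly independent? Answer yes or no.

Form the matrix with these vectors as rows and row reduce.
R2 ← R2 − (2)·R1: [0, -10, 10, -5]
R3 ← R3 + (2)·R1: [0, 14, -14, 7]
R3 ← R3 + (7/5)·R2: [0, 0, 0, 0]
2 nonzero rows, so the 3 vectors span a space of dimension 2.
Since 2 < 3, the vectors are linearly dependent.

no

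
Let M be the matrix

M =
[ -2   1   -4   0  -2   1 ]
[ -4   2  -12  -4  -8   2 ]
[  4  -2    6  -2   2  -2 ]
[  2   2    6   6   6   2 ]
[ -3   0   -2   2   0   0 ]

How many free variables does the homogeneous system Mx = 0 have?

Row reduce to echelon form.
R2 ← R2 − (2)·R1: [0, 0, -4, -4, -4, 0]
R3 ← R3 + (2)·R1: [0, 0, -2, -2, -2, 0]
R4 ← R4 + R1: [0, 3, 2, 6, 4, 3]
R5 ← R5 − (3/2)·R1: [0, -3/2, 4, 2, 3, -3/2]
Swap R2 ↔ R4
R5 ← R5 + (1/2)·R2: [0, 0, 5, 5, 5, 0]
R4 ← R4 − (2)·R3: [0, 0, 0, 0, 0, 0]
R5 ← R5 + (5/2)·R3: [0, 0, 0, 0, 0, 0]
3 nonzero rows, so rank(M) = 3.
M has 6 columns; by rank–nullity, nullity = 6 − 3 = 3.

3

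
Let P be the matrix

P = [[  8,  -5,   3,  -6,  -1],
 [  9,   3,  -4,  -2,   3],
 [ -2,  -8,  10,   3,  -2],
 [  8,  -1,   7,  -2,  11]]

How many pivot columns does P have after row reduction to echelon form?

Row reduce to echelon form.
R2 ← R2 − (9/8)·R1: [0, 69/8, -59/8, 19/4, 33/8]
R3 ← R3 + (1/4)·R1: [0, -37/4, 43/4, 3/2, -9/4]
R4 ← R4 − R1: [0, 4, 4, 4, 12]
R3 ← R3 + (74/69)·R2: [0, 0, 196/69, 455/69, 50/23]
R4 ← R4 − (32/69)·R2: [0, 0, 512/69, 124/69, 232/23]
R4 ← R4 − (128/49)·R3: [0, 0, 0, -108/7, 216/49]
Echelon form has 4 nonzero rows, so rank(P) = 4.
Each nonzero row contributes one pivot column: 4 pivot columns.

4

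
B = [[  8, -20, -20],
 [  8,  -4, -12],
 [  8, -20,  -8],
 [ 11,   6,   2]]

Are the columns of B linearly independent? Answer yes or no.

Row reduce B to echelon form.
R2 ← R2 − R1: [0, 16, 8]
R3 ← R3 − R1: [0, 0, 12]
R4 ← R4 − (11/8)·R1: [0, 67/2, 59/2]
R4 ← R4 − (67/32)·R2: [0, 0, 51/4]
R4 ← R4 − (17/16)·R3: [0, 0, 0]
3 pivots among 3 columns.
Every column is a pivot column, so the columns are linearly independent.

yes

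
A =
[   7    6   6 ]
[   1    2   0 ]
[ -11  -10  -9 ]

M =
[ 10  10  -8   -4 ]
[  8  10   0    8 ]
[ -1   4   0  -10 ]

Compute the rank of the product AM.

2

First compute AM:
[[112, 154, -56, -40],
 [ 26,  30,  -8,  12],
 [-181, -246,  88,  54]]
Now row reduce the product.
R2 ← R2 − (13/56)·R1: [0, -23/4, 5, 149/7]
R3 ← R3 + (181/112)·R1: [0, 23/8, -5/2, -149/14]
R3 ← R3 + (1/2)·R2: [0, 0, 0, 0]
2 nonzero rows, so rank(AM) = 2.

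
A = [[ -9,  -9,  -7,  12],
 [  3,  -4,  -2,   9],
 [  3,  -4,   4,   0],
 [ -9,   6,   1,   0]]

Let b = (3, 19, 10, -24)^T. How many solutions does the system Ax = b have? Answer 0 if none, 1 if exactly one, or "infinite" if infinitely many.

Row reduce the augmented matrix [A | b].
R2 ← R2 + (1/3)·R1: [0, -7, -13/3, 13, 20]
R3 ← R3 + (1/3)·R1: [0, -7, 5/3, 4, 11]
R4 ← R4 − R1: [0, 15, 8, -12, -27]
R3 ← R3 − R2: [0, 0, 6, -9, -9]
R4 ← R4 + (15/7)·R2: [0, 0, -9/7, 111/7, 111/7]
R4 ← R4 + (3/14)·R3: [0, 0, 0, 195/14, 195/14]
The echelon form has 4 nonzero rows, and every pivot lies in the first 4 columns, so rank(A) = rank([A|b]) = 4.
The system is consistent.
rank = 4 = number of unknowns, so the solution is unique.

1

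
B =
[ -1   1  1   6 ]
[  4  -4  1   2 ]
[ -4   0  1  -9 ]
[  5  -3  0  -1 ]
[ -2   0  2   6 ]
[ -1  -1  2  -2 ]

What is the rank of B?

4

Row reduce to echelon form.
R2 ← R2 + (4)·R1: [0, 0, 5, 26]
R3 ← R3 − (4)·R1: [0, -4, -3, -33]
R4 ← R4 + (5)·R1: [0, 2, 5, 29]
R5 ← R5 − (2)·R1: [0, -2, 0, -6]
R6 ← R6 − R1: [0, -2, 1, -8]
Swap R2 ↔ R3
R4 ← R4 + (1/2)·R2: [0, 0, 7/2, 25/2]
R5 ← R5 − (1/2)·R2: [0, 0, 3/2, 21/2]
R6 ← R6 − (1/2)·R2: [0, 0, 5/2, 17/2]
R4 ← R4 − (7/10)·R3: [0, 0, 0, -57/10]
R5 ← R5 − (3/10)·R3: [0, 0, 0, 27/10]
R6 ← R6 − (1/2)·R3: [0, 0, 0, -9/2]
R5 ← R5 + (9/19)·R4: [0, 0, 0, 0]
R6 ← R6 − (15/19)·R4: [0, 0, 0, 0]
Echelon form has 4 nonzero rows, so rank(B) = 4.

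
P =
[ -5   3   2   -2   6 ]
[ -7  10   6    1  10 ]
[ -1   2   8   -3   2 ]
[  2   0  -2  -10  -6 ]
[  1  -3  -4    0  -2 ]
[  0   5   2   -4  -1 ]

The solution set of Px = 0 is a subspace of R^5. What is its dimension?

1

Row reduce to echelon form.
R2 ← R2 − (7/5)·R1: [0, 29/5, 16/5, 19/5, 8/5]
R3 ← R3 − (1/5)·R1: [0, 7/5, 38/5, -13/5, 4/5]
R4 ← R4 + (2/5)·R1: [0, 6/5, -6/5, -54/5, -18/5]
R5 ← R5 + (1/5)·R1: [0, -12/5, -18/5, -2/5, -4/5]
R3 ← R3 − (7/29)·R2: [0, 0, 198/29, -102/29, 12/29]
R4 ← R4 − (6/29)·R2: [0, 0, -54/29, -336/29, -114/29]
R5 ← R5 + (12/29)·R2: [0, 0, -66/29, 34/29, -4/29]
R6 ← R6 − (25/29)·R2: [0, 0, -22/29, -211/29, -69/29]
R4 ← R4 + (3/11)·R3: [0, 0, 0, -138/11, -42/11]
R5 ← R5 + (1/3)·R3: [0, 0, 0, 0, 0]
R6 ← R6 + (1/9)·R3: [0, 0, 0, -23/3, -7/3]
R6 ← R6 − (11/18)·R4: [0, 0, 0, 0, 0]
4 nonzero rows, so rank(P) = 4.
P has 5 columns; by rank–nullity, nullity = 5 − 4 = 1.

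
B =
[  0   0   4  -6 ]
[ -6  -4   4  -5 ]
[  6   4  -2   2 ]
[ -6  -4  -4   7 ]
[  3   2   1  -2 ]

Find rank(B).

2

Row reduce to echelon form.
Swap R1 ↔ R2
R3 ← R3 + R1: [0, 0, 2, -3]
R4 ← R4 − R1: [0, 0, -8, 12]
R5 ← R5 + (1/2)·R1: [0, 0, 3, -9/2]
R3 ← R3 − (1/2)·R2: [0, 0, 0, 0]
R4 ← R4 + (2)·R2: [0, 0, 0, 0]
R5 ← R5 − (3/4)·R2: [0, 0, 0, 0]
Echelon form has 2 nonzero rows, so rank(B) = 2.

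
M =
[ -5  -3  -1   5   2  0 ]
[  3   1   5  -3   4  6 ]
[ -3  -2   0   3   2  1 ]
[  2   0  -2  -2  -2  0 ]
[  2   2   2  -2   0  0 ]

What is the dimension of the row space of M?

Row reduce to echelon form.
R2 ← R2 + (3/5)·R1: [0, -4/5, 22/5, 0, 26/5, 6]
R3 ← R3 − (3/5)·R1: [0, -1/5, 3/5, 0, 4/5, 1]
R4 ← R4 + (2/5)·R1: [0, -6/5, -12/5, 0, -6/5, 0]
R5 ← R5 + (2/5)·R1: [0, 4/5, 8/5, 0, 4/5, 0]
R3 ← R3 − (1/4)·R2: [0, 0, -1/2, 0, -1/2, -1/2]
R4 ← R4 − (3/2)·R2: [0, 0, -9, 0, -9, -9]
R5 ← R5 + R2: [0, 0, 6, 0, 6, 6]
R4 ← R4 − (18)·R3: [0, 0, 0, 0, 0, 0]
R5 ← R5 + (12)·R3: [0, 0, 0, 0, 0, 0]
Echelon form has 3 nonzero rows, so rank(M) = 3.
The row space has dimension equal to the rank: 3.

3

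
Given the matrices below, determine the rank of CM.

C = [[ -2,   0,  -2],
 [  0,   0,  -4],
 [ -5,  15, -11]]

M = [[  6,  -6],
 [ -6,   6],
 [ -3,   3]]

First compute CM:
[[ -6,   6],
 [ 12, -12],
 [-87,  87]]
Now row reduce the product.
R2 ← R2 + (2)·R1: [0, 0]
R3 ← R3 − (29/2)·R1: [0, 0]
1 nonzero row, so rank(CM) = 1.

1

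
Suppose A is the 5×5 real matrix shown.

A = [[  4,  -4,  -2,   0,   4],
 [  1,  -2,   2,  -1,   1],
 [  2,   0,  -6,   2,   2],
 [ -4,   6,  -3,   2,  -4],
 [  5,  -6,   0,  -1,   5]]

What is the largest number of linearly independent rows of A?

2

Row reduce to echelon form.
R2 ← R2 − (1/4)·R1: [0, -1, 5/2, -1, 0]
R3 ← R3 − (1/2)·R1: [0, 2, -5, 2, 0]
R4 ← R4 + R1: [0, 2, -5, 2, 0]
R5 ← R5 − (5/4)·R1: [0, -1, 5/2, -1, 0]
R3 ← R3 + (2)·R2: [0, 0, 0, 0, 0]
R4 ← R4 + (2)·R2: [0, 0, 0, 0, 0]
R5 ← R5 − R2: [0, 0, 0, 0, 0]
Echelon form has 2 nonzero rows, so rank(A) = 2.
The rank gives the maximum number of linearly independent rows: 2.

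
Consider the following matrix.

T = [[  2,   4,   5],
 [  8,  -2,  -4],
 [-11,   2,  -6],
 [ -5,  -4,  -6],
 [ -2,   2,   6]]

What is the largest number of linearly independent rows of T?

3

Row reduce to echelon form.
R2 ← R2 − (4)·R1: [0, -18, -24]
R3 ← R3 + (11/2)·R1: [0, 24, 43/2]
R4 ← R4 + (5/2)·R1: [0, 6, 13/2]
R5 ← R5 + R1: [0, 6, 11]
R3 ← R3 + (4/3)·R2: [0, 0, -21/2]
R4 ← R4 + (1/3)·R2: [0, 0, -3/2]
R5 ← R5 + (1/3)·R2: [0, 0, 3]
R4 ← R4 − (1/7)·R3: [0, 0, 0]
R5 ← R5 + (2/7)·R3: [0, 0, 0]
Echelon form has 3 nonzero rows, so rank(T) = 3.
The rank gives the maximum number of linearly independent rows: 3.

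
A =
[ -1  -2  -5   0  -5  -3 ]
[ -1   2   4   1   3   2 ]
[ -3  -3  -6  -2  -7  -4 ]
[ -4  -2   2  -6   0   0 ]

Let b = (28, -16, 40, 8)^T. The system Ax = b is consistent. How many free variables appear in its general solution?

Row reduce the augmented matrix [A | b].
R2 ← R2 − R1: [0, 4, 9, 1, 8, 5, -44]
R3 ← R3 − (3)·R1: [0, 3, 9, -2, 8, 5, -44]
R4 ← R4 − (4)·R1: [0, 6, 22, -6, 20, 12, -104]
R3 ← R3 − (3/4)·R2: [0, 0, 9/4, -11/4, 2, 5/4, -11]
R4 ← R4 − (3/2)·R2: [0, 0, 17/2, -15/2, 8, 9/2, -38]
R4 ← R4 − (34/9)·R3: [0, 0, 0, 26/9, 4/9, -2/9, 32/9]
The echelon form has 4 nonzero rows, and every pivot lies in the first 6 columns, so rank(A) = rank([A|b]) = 4.
The system is consistent.
Free variables = (unknowns) − (rank) = 6 − 4 = 2.

2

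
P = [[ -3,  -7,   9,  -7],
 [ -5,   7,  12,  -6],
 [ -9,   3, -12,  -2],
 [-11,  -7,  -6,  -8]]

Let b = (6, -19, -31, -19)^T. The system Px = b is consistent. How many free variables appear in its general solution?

Row reduce the augmented matrix [P | b].
R2 ← R2 − (5/3)·R1: [0, 56/3, -3, 17/3, -29]
R3 ← R3 − (3)·R1: [0, 24, -39, 19, -49]
R4 ← R4 − (11/3)·R1: [0, 56/3, -39, 53/3, -41]
R3 ← R3 − (9/7)·R2: [0, 0, -246/7, 82/7, -82/7]
R4 ← R4 − R2: [0, 0, -36, 12, -12]
R4 ← R4 − (42/41)·R3: [0, 0, 0, 0, 0]
The echelon form has 3 nonzero rows, and every pivot lies in the first 4 columns, so rank(P) = rank([P|b]) = 3.
The system is consistent.
Free variables = (unknowns) − (rank) = 4 − 3 = 1.

1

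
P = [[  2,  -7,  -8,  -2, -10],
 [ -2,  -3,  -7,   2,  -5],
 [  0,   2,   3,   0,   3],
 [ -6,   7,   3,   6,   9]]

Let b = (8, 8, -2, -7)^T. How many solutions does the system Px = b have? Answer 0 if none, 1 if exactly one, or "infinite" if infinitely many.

0

Row reduce the augmented matrix [P | b].
R2 ← R2 + R1: [0, -10, -15, 0, -15, 16]
R4 ← R4 + (3)·R1: [0, -14, -21, 0, -21, 17]
R3 ← R3 + (1/5)·R2: [0, 0, 0, 0, 0, 6/5]
R4 ← R4 − (7/5)·R2: [0, 0, 0, 0, 0, -27/5]
R4 ← R4 + (9/2)·R3: [0, 0, 0, 0, 0, 0]
The echelon form has 3 nonzero rows; the last pivot sits in the augmented column, so rank(P) = 2 but rank([P|b]) = 3.
Since the ranks differ, the system is inconsistent.
It has no solutions.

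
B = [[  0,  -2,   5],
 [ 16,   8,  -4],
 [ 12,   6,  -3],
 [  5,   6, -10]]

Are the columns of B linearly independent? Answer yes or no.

Row reduce B to echelon form.
Swap R1 ↔ R2
R3 ← R3 − (3/4)·R1: [0, 0, 0]
R4 ← R4 − (5/16)·R1: [0, 7/2, -35/4]
R4 ← R4 + (7/4)·R2: [0, 0, 0]
2 pivots among 3 columns.
Only 2 < 3 pivot columns, so the columns are linearly dependent.

no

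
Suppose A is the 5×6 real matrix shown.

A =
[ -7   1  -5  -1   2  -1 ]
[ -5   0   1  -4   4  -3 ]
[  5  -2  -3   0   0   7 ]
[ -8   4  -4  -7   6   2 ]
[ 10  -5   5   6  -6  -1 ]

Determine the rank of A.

5

Row reduce to echelon form.
R2 ← R2 − (5/7)·R1: [0, -5/7, 32/7, -23/7, 18/7, -16/7]
R3 ← R3 + (5/7)·R1: [0, -9/7, -46/7, -5/7, 10/7, 44/7]
R4 ← R4 − (8/7)·R1: [0, 20/7, 12/7, -41/7, 26/7, 22/7]
R5 ← R5 + (10/7)·R1: [0, -25/7, -15/7, 32/7, -22/7, -17/7]
R3 ← R3 − (9/5)·R2: [0, 0, -74/5, 26/5, -16/5, 52/5]
R4 ← R4 + (4)·R2: [0, 0, 20, -19, 14, -6]
R5 ← R5 − (5)·R2: [0, 0, -25, 21, -16, 9]
R4 ← R4 + (50/37)·R3: [0, 0, 0, -443/37, 358/37, 298/37]
R5 ← R5 − (125/74)·R3: [0, 0, 0, 452/37, -392/37, -317/37]
R5 ← R5 + (452/443)·R4: [0, 0, 0, 0, -320/443, -155/443]
Echelon form has 5 nonzero rows, so rank(A) = 5.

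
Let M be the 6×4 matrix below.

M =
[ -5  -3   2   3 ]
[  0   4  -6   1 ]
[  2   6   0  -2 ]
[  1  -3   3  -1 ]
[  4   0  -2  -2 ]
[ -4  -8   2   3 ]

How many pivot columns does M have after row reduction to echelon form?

3

Row reduce to echelon form.
R3 ← R3 + (2/5)·R1: [0, 24/5, 4/5, -4/5]
R4 ← R4 + (1/5)·R1: [0, -18/5, 17/5, -2/5]
R5 ← R5 + (4/5)·R1: [0, -12/5, -2/5, 2/5]
R6 ← R6 − (4/5)·R1: [0, -28/5, 2/5, 3/5]
R3 ← R3 − (6/5)·R2: [0, 0, 8, -2]
R4 ← R4 + (9/10)·R2: [0, 0, -2, 1/2]
R5 ← R5 + (3/5)·R2: [0, 0, -4, 1]
R6 ← R6 + (7/5)·R2: [0, 0, -8, 2]
R4 ← R4 + (1/4)·R3: [0, 0, 0, 0]
R5 ← R5 + (1/2)·R3: [0, 0, 0, 0]
R6 ← R6 + R3: [0, 0, 0, 0]
Echelon form has 3 nonzero rows, so rank(M) = 3.
Each nonzero row contributes one pivot column: 3 pivot columns.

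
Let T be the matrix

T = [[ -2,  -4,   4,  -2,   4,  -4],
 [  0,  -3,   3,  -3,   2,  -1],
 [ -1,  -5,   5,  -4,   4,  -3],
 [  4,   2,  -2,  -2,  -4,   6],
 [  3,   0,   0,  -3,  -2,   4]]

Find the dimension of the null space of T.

4

Row reduce to echelon form.
R3 ← R3 − (1/2)·R1: [0, -3, 3, -3, 2, -1]
R4 ← R4 + (2)·R1: [0, -6, 6, -6, 4, -2]
R5 ← R5 + (3/2)·R1: [0, -6, 6, -6, 4, -2]
R3 ← R3 − R2: [0, 0, 0, 0, 0, 0]
R4 ← R4 − (2)·R2: [0, 0, 0, 0, 0, 0]
R5 ← R5 − (2)·R2: [0, 0, 0, 0, 0, 0]
2 nonzero rows, so rank(T) = 2.
T has 6 columns; by rank–nullity, nullity = 6 − 2 = 4.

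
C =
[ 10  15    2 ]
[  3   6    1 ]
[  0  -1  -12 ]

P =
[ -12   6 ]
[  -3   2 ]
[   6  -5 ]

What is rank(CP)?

2

First compute CP:
[[-153,  80],
 [-48,  25],
 [-69,  58]]
Now row reduce the product.
R2 ← R2 − (16/51)·R1: [0, -5/51]
R3 ← R3 − (23/51)·R1: [0, 1118/51]
R3 ← R3 + (1118/5)·R2: [0, 0]
2 nonzero rows, so rank(CP) = 2.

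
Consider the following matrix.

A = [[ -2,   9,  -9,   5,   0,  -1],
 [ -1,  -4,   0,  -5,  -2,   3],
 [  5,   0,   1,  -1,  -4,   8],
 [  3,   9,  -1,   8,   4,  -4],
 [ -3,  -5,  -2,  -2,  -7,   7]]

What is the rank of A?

Row reduce to echelon form.
R2 ← R2 − (1/2)·R1: [0, -17/2, 9/2, -15/2, -2, 7/2]
R3 ← R3 + (5/2)·R1: [0, 45/2, -43/2, 23/2, -4, 11/2]
R4 ← R4 + (3/2)·R1: [0, 45/2, -29/2, 31/2, 4, -11/2]
R5 ← R5 − (3/2)·R1: [0, -37/2, 23/2, -19/2, -7, 17/2]
R3 ← R3 + (45/17)·R2: [0, 0, -163/17, -142/17, -158/17, 251/17]
R4 ← R4 + (45/17)·R2: [0, 0, -44/17, -74/17, -22/17, 64/17]
R5 ← R5 − (37/17)·R2: [0, 0, 29/17, 116/17, -45/17, 15/17]
R4 ← R4 − (44/163)·R3: [0, 0, 0, -342/163, 198/163, -36/163]
R5 ← R5 + (29/163)·R3: [0, 0, 0, 870/163, -701/163, 572/163]
R5 ← R5 + (145/57)·R4: [0, 0, 0, 0, -23/19, 56/19]
Echelon form has 5 nonzero rows, so rank(A) = 5.

5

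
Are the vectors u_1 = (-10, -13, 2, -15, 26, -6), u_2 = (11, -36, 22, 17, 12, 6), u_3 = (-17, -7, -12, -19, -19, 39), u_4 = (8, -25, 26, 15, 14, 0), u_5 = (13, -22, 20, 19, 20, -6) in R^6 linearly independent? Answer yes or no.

Form the matrix with these vectors as rows and row reduce.
R2 ← R2 + (11/10)·R1: [0, -503/10, 121/5, 1/2, 203/5, -3/5]
R3 ← R3 − (17/10)·R1: [0, 151/10, -77/5, 13/2, -316/5, 246/5]
R4 ← R4 + (4/5)·R1: [0, -177/5, 138/5, 3, 174/5, -24/5]
R5 ← R5 + (13/10)·R1: [0, -389/10, 113/5, -1/2, 269/5, -69/5]
R3 ← R3 + (151/503)·R2: [0, 0, -4092/503, 3345/503, -25659/503, 24657/503]
R4 ← R4 − (354/503)·R2: [0, 0, 5316/503, 1332/503, 3132/503, -2202/503]
R5 ← R5 − (389/503)·R2: [0, 0, 1954/503, -446/503, 11268/503, -6708/503]
R4 ← R4 + (443/341)·R3: [0, 0, 0, 3849/341, -20475/341, 20223/341]
R5 ← R5 + (977/2046)·R3: [0, 0, 0, 1561/682, -1335/682, 6869/682]
R5 ← R5 − (1561/7698)·R4: [0, 0, 0, 0, 13110/1283, -2507/1283]
5 nonzero rows, so the 5 vectors span a space of dimension 5.
Since 5 = 5, the vectors are linearly independent.

yes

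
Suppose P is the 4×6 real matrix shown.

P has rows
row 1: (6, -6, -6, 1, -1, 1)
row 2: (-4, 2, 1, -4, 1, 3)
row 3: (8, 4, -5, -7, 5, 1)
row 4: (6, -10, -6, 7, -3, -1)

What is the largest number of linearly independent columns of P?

Row reduce to echelon form.
R2 ← R2 + (2/3)·R1: [0, -2, -3, -10/3, 1/3, 11/3]
R3 ← R3 − (4/3)·R1: [0, 12, 3, -25/3, 19/3, -1/3]
R4 ← R4 − R1: [0, -4, 0, 6, -2, -2]
R3 ← R3 + (6)·R2: [0, 0, -15, -85/3, 25/3, 65/3]
R4 ← R4 − (2)·R2: [0, 0, 6, 38/3, -8/3, -28/3]
R4 ← R4 + (2/5)·R3: [0, 0, 0, 4/3, 2/3, -2/3]
Echelon form has 4 nonzero rows, so rank(P) = 4.
The rank gives the maximum number of linearly independent columns: 4.

4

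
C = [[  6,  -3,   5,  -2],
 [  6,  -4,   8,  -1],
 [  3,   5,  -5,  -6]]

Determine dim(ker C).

Row reduce to echelon form.
R2 ← R2 − R1: [0, -1, 3, 1]
R3 ← R3 − (1/2)·R1: [0, 13/2, -15/2, -5]
R3 ← R3 + (13/2)·R2: [0, 0, 12, 3/2]
3 nonzero rows, so rank(C) = 3.
C has 4 columns; by rank–nullity, nullity = 4 − 3 = 1.

1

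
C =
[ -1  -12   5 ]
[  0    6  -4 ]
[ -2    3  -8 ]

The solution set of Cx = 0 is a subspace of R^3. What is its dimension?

Row reduce to echelon form.
R3 ← R3 − (2)·R1: [0, 27, -18]
R3 ← R3 − (9/2)·R2: [0, 0, 0]
2 nonzero rows, so rank(C) = 2.
C has 3 columns; by rank–nullity, nullity = 3 − 2 = 1.

1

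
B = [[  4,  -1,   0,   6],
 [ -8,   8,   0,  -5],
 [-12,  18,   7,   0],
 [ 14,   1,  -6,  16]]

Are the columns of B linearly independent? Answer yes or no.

Row reduce B to echelon form.
R2 ← R2 + (2)·R1: [0, 6, 0, 7]
R3 ← R3 + (3)·R1: [0, 15, 7, 18]
R4 ← R4 − (7/2)·R1: [0, 9/2, -6, -5]
R3 ← R3 − (5/2)·R2: [0, 0, 7, 1/2]
R4 ← R4 − (3/4)·R2: [0, 0, -6, -41/4]
R4 ← R4 + (6/7)·R3: [0, 0, 0, -275/28]
4 pivots among 4 columns.
Every column is a pivot column, so the columns are linearly independent.

yes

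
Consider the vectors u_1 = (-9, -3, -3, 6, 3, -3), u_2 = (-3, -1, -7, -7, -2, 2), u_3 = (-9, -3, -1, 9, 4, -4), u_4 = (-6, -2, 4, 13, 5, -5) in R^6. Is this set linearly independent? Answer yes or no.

Form the matrix with these vectors as rows and row reduce.
R2 ← R2 − (1/3)·R1: [0, 0, -6, -9, -3, 3]
R3 ← R3 − R1: [0, 0, 2, 3, 1, -1]
R4 ← R4 − (2/3)·R1: [0, 0, 6, 9, 3, -3]
R3 ← R3 + (1/3)·R2: [0, 0, 0, 0, 0, 0]
R4 ← R4 + R2: [0, 0, 0, 0, 0, 0]
2 nonzero rows, so the 4 vectors span a space of dimension 2.
Since 2 < 4, the vectors are linearly dependent.

no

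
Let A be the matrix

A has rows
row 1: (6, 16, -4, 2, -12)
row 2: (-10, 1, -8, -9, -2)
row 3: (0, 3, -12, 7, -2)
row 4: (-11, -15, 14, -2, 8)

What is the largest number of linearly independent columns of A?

Row reduce to echelon form.
R2 ← R2 + (5/3)·R1: [0, 83/3, -44/3, -17/3, -22]
R4 ← R4 + (11/6)·R1: [0, 43/3, 20/3, 5/3, -14]
R3 ← R3 − (9/83)·R2: [0, 0, -864/83, 632/83, 32/83]
R4 ← R4 − (43/83)·R2: [0, 0, 1184/83, 382/83, -216/83]
R4 ← R4 + (37/27)·R3: [0, 0, 0, 406/27, -56/27]
Echelon form has 4 nonzero rows, so rank(A) = 4.
The rank gives the maximum number of linearly independent columns: 4.

4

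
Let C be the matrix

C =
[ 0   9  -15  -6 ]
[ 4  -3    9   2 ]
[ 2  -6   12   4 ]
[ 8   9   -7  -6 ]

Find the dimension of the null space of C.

2

Row reduce to echelon form.
Swap R1 ↔ R2
R3 ← R3 − (1/2)·R1: [0, -9/2, 15/2, 3]
R4 ← R4 − (2)·R1: [0, 15, -25, -10]
R3 ← R3 + (1/2)·R2: [0, 0, 0, 0]
R4 ← R4 − (5/3)·R2: [0, 0, 0, 0]
2 nonzero rows, so rank(C) = 2.
C has 4 columns; by rank–nullity, nullity = 4 − 2 = 2.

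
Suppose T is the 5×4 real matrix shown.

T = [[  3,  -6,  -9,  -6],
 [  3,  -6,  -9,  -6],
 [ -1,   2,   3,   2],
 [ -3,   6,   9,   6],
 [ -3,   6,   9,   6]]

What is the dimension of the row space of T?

1

Row reduce to echelon form.
R2 ← R2 − R1: [0, 0, 0, 0]
R3 ← R3 + (1/3)·R1: [0, 0, 0, 0]
R4 ← R4 + R1: [0, 0, 0, 0]
R5 ← R5 + R1: [0, 0, 0, 0]
Echelon form has 1 nonzero row, so rank(T) = 1.
The row space has dimension equal to the rank: 1.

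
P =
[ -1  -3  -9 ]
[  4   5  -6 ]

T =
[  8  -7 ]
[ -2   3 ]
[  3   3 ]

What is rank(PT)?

2

First compute PT:
[[-29, -29],
 [  4, -31]]
Now row reduce the product.
R2 ← R2 + (4/29)·R1: [0, -35]
2 nonzero rows, so rank(PT) = 2.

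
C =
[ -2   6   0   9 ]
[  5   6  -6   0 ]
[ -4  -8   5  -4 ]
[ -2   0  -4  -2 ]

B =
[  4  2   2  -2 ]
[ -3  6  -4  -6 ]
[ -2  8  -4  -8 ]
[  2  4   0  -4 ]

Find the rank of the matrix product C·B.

First compute CB:
[[ -8,  68, -28, -68],
 [ 14,  -2,  10,   2],
 [-10, -32,   4,  32],
 [ -4, -44,  12,  44]]
Now row reduce the product.
R2 ← R2 + (7/4)·R1: [0, 117, -39, -117]
R3 ← R3 − (5/4)·R1: [0, -117, 39, 117]
R4 ← R4 − (1/2)·R1: [0, -78, 26, 78]
R3 ← R3 + R2: [0, 0, 0, 0]
R4 ← R4 + (2/3)·R2: [0, 0, 0, 0]
2 nonzero rows, so rank(CB) = 2.

2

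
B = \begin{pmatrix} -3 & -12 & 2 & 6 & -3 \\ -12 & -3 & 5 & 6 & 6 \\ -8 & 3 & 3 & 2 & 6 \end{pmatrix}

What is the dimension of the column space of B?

2

Row reduce to echelon form.
R2 ← R2 − (4)·R1: [0, 45, -3, -18, 18]
R3 ← R3 − (8/3)·R1: [0, 35, -7/3, -14, 14]
R3 ← R3 − (7/9)·R2: [0, 0, 0, 0, 0]
Echelon form has 2 nonzero rows, so rank(B) = 2.
The column space has dimension equal to the rank: 2.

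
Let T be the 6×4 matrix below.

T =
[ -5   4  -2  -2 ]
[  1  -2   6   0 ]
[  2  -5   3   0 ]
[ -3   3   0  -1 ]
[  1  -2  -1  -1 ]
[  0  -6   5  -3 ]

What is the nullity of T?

0

Row reduce to echelon form.
R2 ← R2 + (1/5)·R1: [0, -6/5, 28/5, -2/5]
R3 ← R3 + (2/5)·R1: [0, -17/5, 11/5, -4/5]
R4 ← R4 − (3/5)·R1: [0, 3/5, 6/5, 1/5]
R5 ← R5 + (1/5)·R1: [0, -6/5, -7/5, -7/5]
R3 ← R3 − (17/6)·R2: [0, 0, -41/3, 1/3]
R4 ← R4 + (1/2)·R2: [0, 0, 4, 0]
R5 ← R5 − R2: [0, 0, -7, -1]
R6 ← R6 − (5)·R2: [0, 0, -23, -1]
R4 ← R4 + (12/41)·R3: [0, 0, 0, 4/41]
R5 ← R5 − (21/41)·R3: [0, 0, 0, -48/41]
R6 ← R6 − (69/41)·R3: [0, 0, 0, -64/41]
R5 ← R5 + (12)·R4: [0, 0, 0, 0]
R6 ← R6 + (16)·R4: [0, 0, 0, 0]
4 nonzero rows, so rank(T) = 4.
T has 4 columns; by rank–nullity, nullity = 4 − 4 = 0.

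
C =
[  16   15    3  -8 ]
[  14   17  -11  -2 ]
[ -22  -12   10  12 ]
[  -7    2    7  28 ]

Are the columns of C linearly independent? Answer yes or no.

yes

Row reduce C to echelon form.
R2 ← R2 − (7/8)·R1: [0, 31/8, -109/8, 5]
R3 ← R3 + (11/8)·R1: [0, 69/8, 113/8, 1]
R4 ← R4 + (7/16)·R1: [0, 137/16, 133/16, 49/2]
R3 ← R3 − (69/31)·R2: [0, 0, 1378/31, -314/31]
R4 ← R4 − (137/62)·R2: [0, 0, 1191/31, 417/31]
R4 ← R4 − (1191/1378)·R3: [0, 0, 0, 15300/689]
4 pivots among 4 columns.
Every column is a pivot column, so the columns are linearly independent.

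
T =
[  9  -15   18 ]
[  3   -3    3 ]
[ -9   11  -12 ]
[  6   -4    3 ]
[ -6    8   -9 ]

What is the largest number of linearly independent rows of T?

Row reduce to echelon form.
R2 ← R2 − (1/3)·R1: [0, 2, -3]
R3 ← R3 + R1: [0, -4, 6]
R4 ← R4 − (2/3)·R1: [0, 6, -9]
R5 ← R5 + (2/3)·R1: [0, -2, 3]
R3 ← R3 + (2)·R2: [0, 0, 0]
R4 ← R4 − (3)·R2: [0, 0, 0]
R5 ← R5 + R2: [0, 0, 0]
Echelon form has 2 nonzero rows, so rank(T) = 2.
The rank gives the maximum number of linearly independent rows: 2.

2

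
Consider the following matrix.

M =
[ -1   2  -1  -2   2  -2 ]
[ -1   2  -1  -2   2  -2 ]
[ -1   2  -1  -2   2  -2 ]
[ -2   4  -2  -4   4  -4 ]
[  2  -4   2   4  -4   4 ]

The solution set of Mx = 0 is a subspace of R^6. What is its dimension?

Row reduce to echelon form.
R2 ← R2 − R1: [0, 0, 0, 0, 0, 0]
R3 ← R3 − R1: [0, 0, 0, 0, 0, 0]
R4 ← R4 − (2)·R1: [0, 0, 0, 0, 0, 0]
R5 ← R5 + (2)·R1: [0, 0, 0, 0, 0, 0]
1 nonzero row, so rank(M) = 1.
M has 6 columns; by rank–nullity, nullity = 6 − 1 = 5.

5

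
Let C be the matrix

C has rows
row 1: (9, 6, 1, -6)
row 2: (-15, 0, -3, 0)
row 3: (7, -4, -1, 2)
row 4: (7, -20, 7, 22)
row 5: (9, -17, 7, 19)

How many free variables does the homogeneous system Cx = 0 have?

Row reduce to echelon form.
R2 ← R2 + (5/3)·R1: [0, 10, -4/3, -10]
R3 ← R3 − (7/9)·R1: [0, -26/3, -16/9, 20/3]
R4 ← R4 − (7/9)·R1: [0, -74/3, 56/9, 80/3]
R5 ← R5 − R1: [0, -23, 6, 25]
R3 ← R3 + (13/15)·R2: [0, 0, -44/15, -2]
R4 ← R4 + (37/15)·R2: [0, 0, 44/15, 2]
R5 ← R5 + (23/10)·R2: [0, 0, 44/15, 2]
R4 ← R4 + R3: [0, 0, 0, 0]
R5 ← R5 + R3: [0, 0, 0, 0]
3 nonzero rows, so rank(C) = 3.
C has 4 columns; by rank–nullity, nullity = 4 − 3 = 1.

1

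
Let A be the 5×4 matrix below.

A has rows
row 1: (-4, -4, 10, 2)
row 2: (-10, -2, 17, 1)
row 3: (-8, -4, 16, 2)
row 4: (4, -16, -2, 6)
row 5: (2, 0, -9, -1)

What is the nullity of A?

Row reduce to echelon form.
R2 ← R2 − (5/2)·R1: [0, 8, -8, -4]
R3 ← R3 − (2)·R1: [0, 4, -4, -2]
R4 ← R4 + R1: [0, -20, 8, 8]
R5 ← R5 + (1/2)·R1: [0, -2, -4, 0]
R3 ← R3 − (1/2)·R2: [0, 0, 0, 0]
R4 ← R4 + (5/2)·R2: [0, 0, -12, -2]
R5 ← R5 + (1/4)·R2: [0, 0, -6, -1]
Swap R3 ↔ R4
R5 ← R5 − (1/2)·R3: [0, 0, 0, 0]
3 nonzero rows, so rank(A) = 3.
A has 4 columns; by rank–nullity, nullity = 4 − 3 = 1.

1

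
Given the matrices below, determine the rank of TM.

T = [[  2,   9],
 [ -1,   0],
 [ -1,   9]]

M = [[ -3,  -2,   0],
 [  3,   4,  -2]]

2

First compute TM:
[[ 21,  32, -18],
 [  3,   2,   0],
 [ 30,  38, -18]]
Now row reduce the product.
R2 ← R2 − (1/7)·R1: [0, -18/7, 18/7]
R3 ← R3 − (10/7)·R1: [0, -54/7, 54/7]
R3 ← R3 − (3)·R2: [0, 0, 0]
2 nonzero rows, so rank(TM) = 2.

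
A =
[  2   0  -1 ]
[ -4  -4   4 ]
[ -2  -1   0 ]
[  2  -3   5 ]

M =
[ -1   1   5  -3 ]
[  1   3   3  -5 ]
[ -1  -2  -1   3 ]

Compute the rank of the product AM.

2

First compute AM:
[[ -1,   4,  11,  -9],
 [ -4, -24, -36,  44],
 [  1,  -5, -13,  11],
 [-10, -17,  -4,  24]]
Now row reduce the product.
R2 ← R2 − (4)·R1: [0, -40, -80, 80]
R3 ← R3 + R1: [0, -1, -2, 2]
R4 ← R4 − (10)·R1: [0, -57, -114, 114]
R3 ← R3 − (1/40)·R2: [0, 0, 0, 0]
R4 ← R4 − (57/40)·R2: [0, 0, 0, 0]
2 nonzero rows, so rank(AM) = 2.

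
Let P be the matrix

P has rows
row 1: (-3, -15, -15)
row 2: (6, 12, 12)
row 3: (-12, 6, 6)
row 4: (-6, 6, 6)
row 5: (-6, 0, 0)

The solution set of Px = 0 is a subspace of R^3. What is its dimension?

1

Row reduce to echelon form.
R2 ← R2 + (2)·R1: [0, -18, -18]
R3 ← R3 − (4)·R1: [0, 66, 66]
R4 ← R4 − (2)·R1: [0, 36, 36]
R5 ← R5 − (2)·R1: [0, 30, 30]
R3 ← R3 + (11/3)·R2: [0, 0, 0]
R4 ← R4 + (2)·R2: [0, 0, 0]
R5 ← R5 + (5/3)·R2: [0, 0, 0]
2 nonzero rows, so rank(P) = 2.
P has 3 columns; by rank–nullity, nullity = 3 − 2 = 1.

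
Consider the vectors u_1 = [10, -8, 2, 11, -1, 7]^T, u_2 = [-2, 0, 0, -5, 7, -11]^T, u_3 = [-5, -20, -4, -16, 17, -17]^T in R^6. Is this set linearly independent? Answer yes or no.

Form the matrix with these vectors as rows and row reduce.
R2 ← R2 + (1/5)·R1: [0, -8/5, 2/5, -14/5, 34/5, -48/5]
R3 ← R3 + (1/2)·R1: [0, -24, -3, -21/2, 33/2, -27/2]
R3 ← R3 − (15)·R2: [0, 0, -9, 63/2, -171/2, 261/2]
3 nonzero rows, so the 3 vectors span a space of dimension 3.
Since 3 = 3, the vectors are linearly independent.

yes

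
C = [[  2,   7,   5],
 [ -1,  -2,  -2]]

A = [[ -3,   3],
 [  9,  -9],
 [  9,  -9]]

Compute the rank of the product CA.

First compute CA:
[[102, -102],
 [-33,  33]]
Now row reduce the product.
R2 ← R2 + (11/34)·R1: [0, 0]
1 nonzero row, so rank(CA) = 1.

1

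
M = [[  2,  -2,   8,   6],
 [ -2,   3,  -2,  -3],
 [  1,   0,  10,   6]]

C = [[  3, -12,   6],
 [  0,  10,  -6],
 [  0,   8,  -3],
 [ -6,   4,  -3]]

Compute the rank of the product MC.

First compute MC:
[[-30,  44, -18],
 [ 12,  26, -15],
 [-33,  92, -42]]
Now row reduce the product.
R2 ← R2 + (2/5)·R1: [0, 218/5, -111/5]
R3 ← R3 − (11/10)·R1: [0, 218/5, -111/5]
R3 ← R3 − R2: [0, 0, 0]
2 nonzero rows, so rank(MC) = 2.

2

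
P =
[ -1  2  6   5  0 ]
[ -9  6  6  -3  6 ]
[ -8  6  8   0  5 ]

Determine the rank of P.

Row reduce to echelon form.
R2 ← R2 − (9)·R1: [0, -12, -48, -48, 6]
R3 ← R3 − (8)·R1: [0, -10, -40, -40, 5]
R3 ← R3 − (5/6)·R2: [0, 0, 0, 0, 0]
Echelon form has 2 nonzero rows, so rank(P) = 2.

2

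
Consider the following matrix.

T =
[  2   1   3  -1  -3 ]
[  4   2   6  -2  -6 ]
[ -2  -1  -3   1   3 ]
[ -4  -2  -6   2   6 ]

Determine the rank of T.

1

Row reduce to echelon form.
R2 ← R2 − (2)·R1: [0, 0, 0, 0, 0]
R3 ← R3 + R1: [0, 0, 0, 0, 0]
R4 ← R4 + (2)·R1: [0, 0, 0, 0, 0]
Echelon form has 1 nonzero row, so rank(T) = 1.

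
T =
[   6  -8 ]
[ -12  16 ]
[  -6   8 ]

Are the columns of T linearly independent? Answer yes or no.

no

Row reduce T to echelon form.
R2 ← R2 + (2)·R1: [0, 0]
R3 ← R3 + R1: [0, 0]
1 pivot among 2 columns.
Only 1 < 2 pivot columns, so the columns are linearly dependent.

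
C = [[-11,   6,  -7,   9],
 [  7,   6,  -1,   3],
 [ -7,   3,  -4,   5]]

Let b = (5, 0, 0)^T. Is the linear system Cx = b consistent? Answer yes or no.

no

Row reduce the augmented matrix [C | b].
R2 ← R2 + (7/11)·R1: [0, 108/11, -60/11, 96/11, 35/11]
R3 ← R3 − (7/11)·R1: [0, -9/11, 5/11, -8/11, -35/11]
R3 ← R3 + (1/12)·R2: [0, 0, 0, 0, -35/12]
The echelon form has 3 nonzero rows; the last pivot sits in the augmented column, so rank(C) = 2 but rank([C|b]) = 3.
Since the ranks differ, the system is inconsistent.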